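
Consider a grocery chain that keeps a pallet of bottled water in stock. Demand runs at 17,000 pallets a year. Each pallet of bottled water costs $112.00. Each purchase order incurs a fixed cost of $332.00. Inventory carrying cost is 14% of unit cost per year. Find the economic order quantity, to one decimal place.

Holding cost H = 0.14 × $112.00 = $15.6800 per unit per year.
EOQ = √(2DS / H) = √(2 × 17,000 × 332 / 15.68).
= √(11,288,000 / 15.68) = √719,897.9592 ≈ 848.468.

Q* ≈ 848.5 pallets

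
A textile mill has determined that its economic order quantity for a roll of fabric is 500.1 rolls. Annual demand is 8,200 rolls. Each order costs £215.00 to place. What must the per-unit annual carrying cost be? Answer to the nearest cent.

H ≈ £14.10

Invert the EOQ relation Q*² = 2DS/H.
From Q* = √(2DS/H): H = 2DS / Q*² = 2 × 8,200 × 215 / 500.1² = 14.0984.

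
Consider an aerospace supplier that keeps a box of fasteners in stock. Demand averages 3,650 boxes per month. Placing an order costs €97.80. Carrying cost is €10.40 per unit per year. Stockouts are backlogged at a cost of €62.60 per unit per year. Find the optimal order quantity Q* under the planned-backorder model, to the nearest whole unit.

Q* ≈ 980 boxes

Annual demand D = 3,650 × 12 = 43,800.
With planned backorders, Q* = √(2DS/H) · √((H+B)/B).
√(2DS/H) = √(2 × 43,800 × 97.8 / 10.4) = 907.622.
√((H+B)/B) = √((10.4+62.6)/62.6) = 1.0799.
Q* ≈ 980.120.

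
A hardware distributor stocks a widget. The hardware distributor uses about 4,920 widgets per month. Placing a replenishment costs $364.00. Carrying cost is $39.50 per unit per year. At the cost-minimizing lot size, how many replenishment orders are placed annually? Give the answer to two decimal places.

Annual demand D = 4,920 × 12 = 59,040.
The optimal lot size = √(2DS/H) = √(2 × 59,040 × 364 / 39.5) ≈ 1043.13.
Orders per year = D / Q* = 59,040 / 1043.13 ≈ 56.599.

N ≈ 56.60 orders per year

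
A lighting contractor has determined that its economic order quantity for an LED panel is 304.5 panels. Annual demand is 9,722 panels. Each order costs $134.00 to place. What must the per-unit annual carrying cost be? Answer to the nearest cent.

H ≈ $28.10

Squaring Q* = √(2DS/H) gives Q*² = 2DS/H.
From Q* = √(2DS/H): H = 2DS / Q*² = 2 × 9,722 × 134 / 304.5² = 28.1006.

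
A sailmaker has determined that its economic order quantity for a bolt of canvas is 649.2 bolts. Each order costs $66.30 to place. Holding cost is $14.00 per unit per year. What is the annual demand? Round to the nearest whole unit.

Invert the EOQ relation Q*² = 2DS/H.
From Q* = √(2DS/H): D = Q*²H / (2S) = 649.2² × 14 / (2 × 66.3) = 44498.107.

D ≈ 44,498 bolts per year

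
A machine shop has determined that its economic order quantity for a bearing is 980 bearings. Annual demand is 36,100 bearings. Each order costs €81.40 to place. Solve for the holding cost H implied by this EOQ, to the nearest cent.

H ≈ €6.12

Squaring Q* = √(2DS/H) gives Q*² = 2DS/H.
From Q* = √(2DS/H): H = 2DS / Q*² = 2 × 36,100 × 81.4 / 980² = 6.1194.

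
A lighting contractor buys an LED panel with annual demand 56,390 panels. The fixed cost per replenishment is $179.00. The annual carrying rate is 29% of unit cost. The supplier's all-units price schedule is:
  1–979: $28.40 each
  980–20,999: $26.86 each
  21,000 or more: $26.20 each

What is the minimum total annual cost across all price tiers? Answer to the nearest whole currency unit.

Holding cost per unit per year at price C is H = 0.29·C.
Evaluate total cost at each tier's feasible EOQ or, if the EOQ is below the tier, at the tier's minimum quantity.
Tier 1 ($28.40): EOQ = 1565.6 exceeds tier's upper bound 979, so this tier is dominated.
EOQ at $26.86 = 1609.9 (feasible in tier 2): TC = 56,390×$26.86 + (56,390/1609.9)×179 + (1609.9/2)×0.29×$26.86 = $1,527,175.31.
EOQ at $26.20 = 1630.0 < 21000, so use break Q=21000: TC = 56,390×$26.20 + (56,390/21000.0)×179 + (21000.0/2)×0.29×$26.20 = $1,557,677.66.
Lowest total cost among the candidates is at Q = 1609.9.

TC* ≈ $1,527,175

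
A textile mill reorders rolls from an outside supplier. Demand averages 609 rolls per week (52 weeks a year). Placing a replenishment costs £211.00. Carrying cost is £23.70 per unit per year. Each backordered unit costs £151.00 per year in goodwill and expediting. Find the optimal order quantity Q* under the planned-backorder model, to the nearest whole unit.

Q* ≈ 808 rolls

Annual demand D = 609 × 52 = 31,668.
With planned backorders, Q* = √(2DS/H) · √((H+B)/B).
√(2DS/H) = √(2 × 31,668 × 211 / 23.7) = 750.918.
√((H+B)/B) = √((23.7+151)/151) = 1.0756.
Q* ≈ 807.700.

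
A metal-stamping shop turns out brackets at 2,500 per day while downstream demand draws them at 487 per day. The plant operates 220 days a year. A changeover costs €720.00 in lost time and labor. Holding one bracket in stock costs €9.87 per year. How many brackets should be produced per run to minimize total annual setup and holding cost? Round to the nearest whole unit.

Annual demand D = 487 × 220 = 107,140.
Production build-up factor (1 − d/p) = 1 − 487/2,500 = 0.8052.
Q* = √(2DS / (H(1 − d/p))) = √(2 × 107,140 × 720 / (9.87 × 0.8052)).
= √(154,281,600 / 7.9473) ≈ 4406.021.

Q* ≈ 4,406 brackets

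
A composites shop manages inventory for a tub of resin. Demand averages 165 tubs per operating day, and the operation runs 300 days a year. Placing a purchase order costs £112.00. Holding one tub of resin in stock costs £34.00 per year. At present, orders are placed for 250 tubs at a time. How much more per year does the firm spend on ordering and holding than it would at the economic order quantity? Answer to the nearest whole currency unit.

Annual demand D = 165 × 300 = 49,500.
EOQ = √(2DS/H) = √(2 × 49,500 × 112 / 34) ≈ 571.07.
Cost at Q* = (D/Q*)S + (Q*/2)H = √(2DSH) ≈ £19,416.28.
Cost at Q = 250: (49,500/250)×112 + (250/2)×34 = £22,176.00 + £4,250.00 = £26,426.00.
Excess = £26,426.00 − £19,416.28 = £7,009.72.

Extra cost ≈ £7,010 per year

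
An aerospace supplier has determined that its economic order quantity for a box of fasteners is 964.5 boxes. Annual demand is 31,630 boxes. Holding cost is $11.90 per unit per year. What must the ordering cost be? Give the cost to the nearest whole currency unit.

S ≈ $175

Squaring Q* = √(2DS/H) gives Q*² = 2DS/H.
From Q* = √(2DS/H): S = Q*²H / (2D) = 964.5² × 11.9 / (2 × 31,630) = 174.9936.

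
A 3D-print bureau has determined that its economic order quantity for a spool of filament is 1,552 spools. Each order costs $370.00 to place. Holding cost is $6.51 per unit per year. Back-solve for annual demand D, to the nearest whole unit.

Invert the EOQ relation Q*² = 2DS/H.
From Q* = √(2DS/H): D = Q*²H / (2S) = 1,552² × 6.51 / (2 × 370) = 21190.085.

D ≈ 21,190 spools per year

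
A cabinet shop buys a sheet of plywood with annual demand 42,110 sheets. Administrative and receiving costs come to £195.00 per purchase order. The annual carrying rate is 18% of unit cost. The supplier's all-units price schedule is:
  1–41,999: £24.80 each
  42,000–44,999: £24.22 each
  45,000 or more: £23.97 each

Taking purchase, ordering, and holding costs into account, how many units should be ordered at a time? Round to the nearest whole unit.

Q* ≈ 1,918 sheets

Holding cost per unit per year at price C is H = 0.18·C.
Candidates are each tier's EOQ (if it falls in that tier) and each price-break quantity.
EOQ at £24.80 = 1918.1 (feasible in tier 1): TC = 42,110×£24.80 + (42,110/1918.1)×195 + (1918.1/2)×0.18×£24.80 = £1,052,890.23.
EOQ at £24.22 = 1940.9 < 42000, so use break Q=42000: TC = 42,110×£24.22 + (42,110/42000.0)×195 + (42000.0/2)×0.18×£24.22 = £1,111,651.31.
EOQ at £23.97 = 1951.0 < 45000, so use break Q=45000: TC = 42,110×£23.97 + (42,110/45000.0)×195 + (45000.0/2)×0.18×£23.97 = £1,106,637.68.
Lowest total cost is £1,052,890.23 at Q = 1918.1.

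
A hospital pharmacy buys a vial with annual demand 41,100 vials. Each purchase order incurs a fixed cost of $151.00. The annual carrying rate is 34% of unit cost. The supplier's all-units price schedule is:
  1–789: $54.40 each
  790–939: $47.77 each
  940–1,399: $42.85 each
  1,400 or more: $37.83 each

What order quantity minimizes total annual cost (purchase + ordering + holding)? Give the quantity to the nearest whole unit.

Holding cost per unit per year at price C is H = 0.34·C.
Candidates are each tier's EOQ (if it falls in that tier) and each price-break quantity.
Tier 1 ($54.40): EOQ = 819.2 exceeds tier's upper bound 789, so this tier is dominated.
EOQ at $47.77 = 874.2 (feasible in tier 2): TC = 41,100×$47.77 + (41,100/874.2)×151 + (874.2/2)×0.34×$47.77 = $1,977,545.47.
EOQ at $42.85 = 923.0 < 940, so use break Q=940: TC = 41,100×$42.85 + (41,100/940.0)×151 + (940.0/2)×0.34×$42.85 = $1,774,584.66.
EOQ at $37.83 = 982.4 < 1400, so use break Q=1400: TC = 41,100×$37.83 + (41,100/1400.0)×151 + (1400.0/2)×0.34×$37.83 = $1,568,249.47.
Lowest total cost is $1,568,249.47 at Q = 1400.0.

Q* ≈ 1,400 vials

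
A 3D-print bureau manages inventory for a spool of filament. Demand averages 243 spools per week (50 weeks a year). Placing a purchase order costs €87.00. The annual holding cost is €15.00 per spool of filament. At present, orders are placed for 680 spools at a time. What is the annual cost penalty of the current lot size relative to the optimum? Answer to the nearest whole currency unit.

Annual demand D = 243 × 50 = 12,150.
EOQ = √(2DS/H) = √(2 × 12,150 × 87 / 15) ≈ 375.42.
Cost at Q* = (D/Q*)S + (Q*/2)H = √(2DSH) ≈ €5,631.30.
Cost at Q = 680: (12,150/680)×87 + (680/2)×15 = €1,554.49 + €5,100.00 = €6,654.49.
Excess = €6,654.49 − €5,631.30 = €1,023.19.

Extra cost ≈ €1,023 per year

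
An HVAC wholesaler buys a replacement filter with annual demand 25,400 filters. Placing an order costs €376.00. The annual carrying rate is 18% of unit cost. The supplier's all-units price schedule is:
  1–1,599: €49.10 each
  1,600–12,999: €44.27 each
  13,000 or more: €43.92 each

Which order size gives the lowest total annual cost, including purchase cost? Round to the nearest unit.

Q* ≈ 1,600 filters

Holding cost per unit per year at price C is H = 0.18·C.
Evaluate total cost at each tier's feasible EOQ or, if the EOQ is below the tier, at the tier's minimum quantity.
EOQ at €49.10 = 1470.1 (feasible in tier 1): TC = 25,400×€49.10 + (25,400/1470.1)×376 + (1470.1/2)×0.18×€49.10 = €1,260,132.80.
EOQ at €44.27 = 1548.2 < 1600, so use break Q=1600: TC = 25,400×€44.27 + (25,400/1600.0)×376 + (1600.0/2)×0.18×€44.27 = €1,136,801.88.
EOQ at €43.92 = 1554.4 < 13000, so use break Q=13000: TC = 25,400×€43.92 + (25,400/13000.0)×376 + (13000.0/2)×0.18×€43.92 = €1,167,689.05.
Lowest total cost is €1,136,801.88 at Q = 1600.0.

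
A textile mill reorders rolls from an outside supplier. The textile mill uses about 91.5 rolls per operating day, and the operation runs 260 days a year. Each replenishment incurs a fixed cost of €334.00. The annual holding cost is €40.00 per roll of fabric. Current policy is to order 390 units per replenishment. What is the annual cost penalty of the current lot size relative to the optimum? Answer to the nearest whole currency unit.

Extra cost ≈ €2,962 per year

Annual demand D = 91.5 × 260 = 23,790.
EOQ = √(2DS/H) = √(2 × 23,790 × 334 / 40) ≈ 630.31.
Cost at Q* = (D/Q*)S + (Q*/2)H = √(2DSH) ≈ €25,212.47.
Cost at Q = 390: (23,790/390)×334 + (390/2)×40 = €20,374.00 + €7,800.00 = €28,174.00.
Excess = €28,174.00 − €25,212.47 = €2,961.53.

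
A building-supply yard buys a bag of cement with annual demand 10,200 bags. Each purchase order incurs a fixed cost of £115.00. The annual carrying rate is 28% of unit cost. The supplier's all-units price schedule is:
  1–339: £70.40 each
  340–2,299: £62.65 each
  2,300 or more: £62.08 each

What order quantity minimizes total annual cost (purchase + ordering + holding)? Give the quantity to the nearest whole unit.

Q* ≈ 366 bags

Holding cost per unit per year at price C is H = 0.28·C.
Evaluate total cost at each tier's feasible EOQ or, if the EOQ is below the tier, at the tier's minimum quantity.
Tier 1 (£70.40): EOQ = 345.0 exceeds tier's upper bound 339, so this tier is dominated.
EOQ at £62.65 = 365.7 (feasible in tier 2): TC = 10,200×£62.65 + (10,200/365.7)×115 + (365.7/2)×0.28×£62.65 = £645,445.10.
EOQ at £62.08 = 367.4 < 2300, so use break Q=2300: TC = 10,200×£62.08 + (10,200/2300.0)×115 + (2300.0/2)×0.28×£62.08 = £653,715.76.
Lowest total cost is £645,445.10 at Q = 365.7.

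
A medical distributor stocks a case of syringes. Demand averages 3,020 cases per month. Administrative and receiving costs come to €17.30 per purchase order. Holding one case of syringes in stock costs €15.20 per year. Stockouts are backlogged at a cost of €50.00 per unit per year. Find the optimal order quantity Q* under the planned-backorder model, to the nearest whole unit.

Q* ≈ 328 cases

Annual demand D = 3,020 × 12 = 36,240.
With planned backorders, Q* = √(2DS/H) · √((H+B)/B).
√(2DS/H) = √(2 × 36,240 × 17.3 / 15.2) = 287.217.
√((H+B)/B) = √((15.2+50)/50) = 1.1419.
Q* ≈ 327.981.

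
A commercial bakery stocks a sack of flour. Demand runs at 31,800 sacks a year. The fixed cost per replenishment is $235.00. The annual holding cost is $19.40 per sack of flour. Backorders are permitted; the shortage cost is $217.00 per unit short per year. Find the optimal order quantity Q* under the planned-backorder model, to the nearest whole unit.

With planned backorders, Q* = √(2DS/H) · √((H+B)/B).
√(2DS/H) = √(2 × 31,800 × 235 / 19.4) = 877.731.
√((H+B)/B) = √((19.4+217)/217) = 1.0437.
Q* ≈ 916.127.

Q* ≈ 916 sacks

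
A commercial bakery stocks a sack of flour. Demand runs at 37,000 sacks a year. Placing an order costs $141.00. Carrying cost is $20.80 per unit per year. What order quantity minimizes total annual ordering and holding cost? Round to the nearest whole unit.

Q* ≈ 708 sacks

EOQ = √(2DS / H) = √(2 × 37,000 × 141 / 20.8).
= √(10,434,000 / 20.8) = √501,634.6154 ≈ 708.262.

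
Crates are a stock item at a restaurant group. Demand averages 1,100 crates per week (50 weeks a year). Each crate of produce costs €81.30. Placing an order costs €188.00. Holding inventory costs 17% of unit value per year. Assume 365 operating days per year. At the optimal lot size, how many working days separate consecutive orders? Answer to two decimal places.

Annual demand D = 1,100 × 50 = 55,000.
Holding cost H = 0.17 × €81.30 = €13.8210 per unit per year.
Q* = √(2DS/H) = √(2 × 55,000 × 188 / 13.821) ≈ 1223.22.
Cycle time = Q*/D × 365 = 1223.22 / 55,000 × 365 ≈ 8.118 days.

T ≈ 8.12 days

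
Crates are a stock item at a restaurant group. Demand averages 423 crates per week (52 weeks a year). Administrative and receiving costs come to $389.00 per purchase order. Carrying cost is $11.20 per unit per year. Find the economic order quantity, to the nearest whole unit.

Q* ≈ 1,236 crates

Annual demand D = 423 × 52 = 21,996.
EOQ = √(2DS / H) = √(2 × 21,996 × 389 / 11.2).
= √(17,112,888 / 11.2) = √1,527,936.4286 ≈ 1236.097.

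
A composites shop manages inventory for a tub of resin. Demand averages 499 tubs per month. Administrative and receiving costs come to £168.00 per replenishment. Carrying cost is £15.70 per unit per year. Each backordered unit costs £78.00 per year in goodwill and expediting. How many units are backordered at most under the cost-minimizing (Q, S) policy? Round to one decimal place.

S* ≈ 65.7 tubs

Annual demand D = 499 × 12 = 5,988.
With planned backorders, Q* = √(2DS/H) · √((H+B)/B).
√(2DS/H) = √(2 × 5,988 × 168 / 15.7) = 357.982.
√((H+B)/B) = √((15.7+78)/78) = 1.0960.
Q* ≈ 392.359.
S* = Q* · H/(H+B) = 392.359 × 15.7/93.7 ≈ 65.742.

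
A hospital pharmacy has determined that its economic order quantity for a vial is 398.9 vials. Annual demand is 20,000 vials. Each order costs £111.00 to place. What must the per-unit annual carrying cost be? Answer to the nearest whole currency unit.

Invert the EOQ relation Q*² = 2DS/H.
From Q* = √(2DS/H): H = 2DS / Q*² = 2 × 20,000 × 111 / 398.9² = 27.9033.

H ≈ £28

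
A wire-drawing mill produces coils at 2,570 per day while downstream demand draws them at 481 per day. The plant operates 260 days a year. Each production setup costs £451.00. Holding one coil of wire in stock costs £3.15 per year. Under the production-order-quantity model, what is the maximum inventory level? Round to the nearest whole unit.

Annual demand D = 481 × 260 = 125,060.
Production build-up factor (1 − d/p) = 1 − 481/2,570 = 0.8128.
Q* = √(2DS / (H(1 − d/p))) = √(2 × 125,060 × 451 / (3.15 × 0.8128)).
= √(112,804,120 / 2.5604) ≈ 6637.500.
Maximum inventory = Q*(1 − d/p) = 6637.500 × 0.8128 ≈ 5395.229.

I_max ≈ 5,395 coils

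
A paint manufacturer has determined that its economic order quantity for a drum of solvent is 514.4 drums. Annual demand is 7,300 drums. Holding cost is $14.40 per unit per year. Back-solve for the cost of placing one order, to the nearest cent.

S ≈ $260.98

Invert the EOQ relation Q*² = 2DS/H.
From Q* = √(2DS/H): S = Q*²H / (2D) = 514.4² × 14.4 / (2 × 7,300) = 260.9826.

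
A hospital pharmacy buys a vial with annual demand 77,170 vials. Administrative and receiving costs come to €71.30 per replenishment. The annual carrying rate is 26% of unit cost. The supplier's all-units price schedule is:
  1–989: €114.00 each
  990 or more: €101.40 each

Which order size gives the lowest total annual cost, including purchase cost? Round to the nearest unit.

Q* ≈ 990 vials

Holding cost per unit per year at price C is H = 0.26·C.
For each price level, check whether its EOQ is feasible; otherwise the best quantity at that price is the breakpoint.
EOQ at €114.00 = 609.3 (feasible in tier 1): TC = 77,170×€114.00 + (77,170/609.3)×71.3 + (609.3/2)×0.26×€114.00 = €8,815,440.22.
EOQ at €101.40 = 646.1 < 990, so use break Q=990: TC = 77,170×€101.40 + (77,170/990.0)×71.3 + (990.0/2)×0.26×€101.40 = €7,843,645.98.
Lowest total cost is €7,843,645.98 at Q = 990.0.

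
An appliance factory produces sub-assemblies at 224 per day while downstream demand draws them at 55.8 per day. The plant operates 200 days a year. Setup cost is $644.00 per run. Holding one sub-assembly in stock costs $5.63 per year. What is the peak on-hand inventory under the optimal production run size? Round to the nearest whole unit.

Annual demand D = 55.8 × 200 = 11,160.
Production build-up factor (1 − d/p) = 1 − 55.8/224 = 0.7509.
Q* = √(2DS / (H(1 − d/p))) = √(2 × 11,160 × 644 / (5.63 × 0.7509)).
= √(14,374,080 / 4.2275) ≈ 1843.940.
Maximum inventory = Q*(1 − d/p) = 1843.940 × 0.7509 ≈ 1384.602.

I_max ≈ 1,385 sub-assemblies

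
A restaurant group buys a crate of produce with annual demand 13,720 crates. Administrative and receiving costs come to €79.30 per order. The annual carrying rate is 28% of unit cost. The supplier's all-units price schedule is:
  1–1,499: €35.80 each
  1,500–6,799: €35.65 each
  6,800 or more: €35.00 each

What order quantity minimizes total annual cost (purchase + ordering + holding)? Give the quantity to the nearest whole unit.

Holding cost per unit per year at price C is H = 0.28·C.
For each price level, check whether its EOQ is feasible; otherwise the best quantity at that price is the breakpoint.
EOQ at €35.80 = 465.9 (feasible in tier 1): TC = 13,720×€35.80 + (13,720/465.9)×79.3 + (465.9/2)×0.28×€35.80 = €495,846.35.
EOQ at €35.65 = 466.9 < 1500, so use break Q=1500: TC = 13,720×€35.65 + (13,720/1500.0)×79.3 + (1500.0/2)×0.28×€35.65 = €497,329.83.
EOQ at €35.00 = 471.2 < 6800, so use break Q=6800: TC = 13,720×€35.00 + (13,720/6800.0)×79.3 + (6800.0/2)×0.28×€35.00 = €513,680.00.
Lowest total cost is €495,846.35 at Q = 465.9.

Q* ≈ 466 crates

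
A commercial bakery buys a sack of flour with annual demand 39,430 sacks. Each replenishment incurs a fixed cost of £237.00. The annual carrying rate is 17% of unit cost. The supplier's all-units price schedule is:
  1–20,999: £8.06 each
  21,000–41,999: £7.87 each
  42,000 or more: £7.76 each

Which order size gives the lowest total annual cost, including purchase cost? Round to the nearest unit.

Holding cost per unit per year at price C is H = 0.17·C.
For each price level, check whether its EOQ is feasible; otherwise the best quantity at that price is the breakpoint.
EOQ at £8.06 = 3693.3 (feasible in tier 1): TC = 39,430×£8.06 + (39,430/3693.3)×237 + (3693.3/2)×0.17×£8.06 = £322,866.31.
EOQ at £7.87 = 3737.6 < 21000, so use break Q=21000: TC = 39,430×£7.87 + (39,430/21000.0)×237 + (21000.0/2)×0.17×£7.87 = £324,807.05.
EOQ at £7.76 = 3764.0 < 42000, so use break Q=42000: TC = 39,430×£7.76 + (39,430/42000.0)×237 + (42000.0/2)×0.17×£7.76 = £333,902.50.
Lowest total cost is £322,866.31 at Q = 3693.3.

Q* ≈ 3,693 sacks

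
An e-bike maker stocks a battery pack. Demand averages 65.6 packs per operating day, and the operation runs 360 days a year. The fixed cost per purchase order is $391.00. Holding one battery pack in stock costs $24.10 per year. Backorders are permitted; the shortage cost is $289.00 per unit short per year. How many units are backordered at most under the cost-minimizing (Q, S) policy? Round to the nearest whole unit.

S* ≈ 70 packs

Annual demand D = 65.6 × 360 = 23,616.
With planned backorders, Q* = √(2DS/H) · √((H+B)/B).
√(2DS/H) = √(2 × 23,616 × 391 / 24.1) = 875.383.
√((H+B)/B) = √((24.1+289)/289) = 1.0409.
Q* ≈ 911.152.
S* = Q* · H/(H+B) = 911.152 × 24.1/313.1 ≈ 70.133.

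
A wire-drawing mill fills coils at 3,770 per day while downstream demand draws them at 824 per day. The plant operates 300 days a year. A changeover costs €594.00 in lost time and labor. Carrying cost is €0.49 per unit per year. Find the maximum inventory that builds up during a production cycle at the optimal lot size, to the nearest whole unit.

Annual demand D = 824 × 300 = 247,200.
Production build-up factor (1 − d/p) = 1 − 824/3,770 = 0.7814.
Q* = √(2DS / (H(1 − d/p))) = √(2 × 247,200 × 594 / (0.49 × 0.7814)).
= √(293,673,600 / 0.3829) ≈ 27694.193.
Maximum inventory = Q*(1 − d/p) = 27694.193 × 0.7814 ≈ 21641.139.

I_max ≈ 21,641 coils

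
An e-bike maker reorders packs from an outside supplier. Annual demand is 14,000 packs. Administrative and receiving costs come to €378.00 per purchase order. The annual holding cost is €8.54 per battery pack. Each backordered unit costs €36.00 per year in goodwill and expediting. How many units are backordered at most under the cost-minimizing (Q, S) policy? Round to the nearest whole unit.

S* ≈ 237 packs

With planned backorders, Q* = √(2DS/H) · √((H+B)/B).
√(2DS/H) = √(2 × 14,000 × 378 / 8.54) = 1113.258.
√((H+B)/B) = √((8.54+36)/36) = 1.1123.
Q* ≈ 1238.283.
S* = Q* · H/(H+B) = 1238.283 × 8.54/44.54 ≈ 237.426.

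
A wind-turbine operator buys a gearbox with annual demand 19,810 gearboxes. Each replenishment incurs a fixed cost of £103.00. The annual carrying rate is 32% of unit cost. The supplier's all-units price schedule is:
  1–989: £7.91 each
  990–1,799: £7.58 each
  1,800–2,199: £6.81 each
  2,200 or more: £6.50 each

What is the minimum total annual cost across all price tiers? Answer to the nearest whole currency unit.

Holding cost per unit per year at price C is H = 0.32·C.
Evaluate total cost at each tier's feasible EOQ or, if the EOQ is below the tier, at the tier's minimum quantity.
Tier 1 (£7.91): EOQ = 1269.7 exceeds tier's upper bound 989, so this tier is dominated.
EOQ at £7.58 = 1297.1 (feasible in tier 2): TC = 19,810×£7.58 + (19,810/1297.1)×103 + (1297.1/2)×0.32×£7.58 = £153,305.99.
EOQ at £6.81 = 1368.4 < 1800, so use break Q=1800: TC = 19,810×£6.81 + (19,810/1800.0)×103 + (1800.0/2)×0.32×£6.81 = £138,000.95.
EOQ at £6.50 = 1400.7 < 2200, so use break Q=2200: TC = 19,810×£6.50 + (19,810/2200.0)×103 + (2200.0/2)×0.32×£6.50 = £131,980.47.
Lowest total cost among the candidates is at Q = 2200.0.

TC* ≈ £131,980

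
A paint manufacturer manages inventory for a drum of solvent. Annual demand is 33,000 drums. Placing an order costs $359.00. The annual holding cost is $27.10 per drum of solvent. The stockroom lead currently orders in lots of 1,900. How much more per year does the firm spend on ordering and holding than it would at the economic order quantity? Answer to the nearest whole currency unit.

EOQ = √(2DS/H) = √(2 × 33,000 × 359 / 27.1) ≈ 935.05.
Cost at Q* = (D/Q*)S + (Q*/2)H = √(2DSH) ≈ $25,339.84.
Cost at Q = 1,900: (33,000/1,900)×359 + (1,900/2)×27.1 = $6,235.26 + $25,745.00 = $31,980.26.
Excess = $31,980.26 − $25,339.84 = $6,640.42.

Extra cost ≈ $6,640 per year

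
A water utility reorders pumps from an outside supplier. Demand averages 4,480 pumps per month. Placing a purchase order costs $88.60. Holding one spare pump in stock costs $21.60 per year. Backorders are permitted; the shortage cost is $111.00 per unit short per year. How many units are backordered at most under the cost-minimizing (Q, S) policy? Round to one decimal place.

S* ≈ 118.2 pumps

Annual demand D = 4,480 × 12 = 53,760.
With planned backorders, Q* = √(2DS/H) · √((H+B)/B).
√(2DS/H) = √(2 × 53,760 × 88.6 / 21.6) = 664.102.
√((H+B)/B) = √((21.6+111)/111) = 1.0930.
Q* ≈ 725.847.
S* = Q* · H/(H+B) = 725.847 × 21.6/132.6 ≈ 118.237.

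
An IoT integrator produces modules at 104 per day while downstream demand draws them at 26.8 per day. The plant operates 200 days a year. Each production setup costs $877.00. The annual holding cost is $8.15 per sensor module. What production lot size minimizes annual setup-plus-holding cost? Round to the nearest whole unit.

Q* ≈ 1,247 modules

Annual demand D = 26.8 × 200 = 5,360.
Production build-up factor (1 − d/p) = 1 − 26.8/104 = 0.7423.
Q* = √(2DS / (H(1 − d/p))) = √(2 × 5,360 × 877 / (8.15 × 0.7423)).
= √(9,401,440 / 6.0498) ≈ 1246.598.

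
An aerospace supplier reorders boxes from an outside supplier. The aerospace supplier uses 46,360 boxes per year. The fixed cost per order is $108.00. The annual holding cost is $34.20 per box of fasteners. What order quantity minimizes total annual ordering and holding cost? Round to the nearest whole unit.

Q* ≈ 541 boxes

EOQ = √(2DS / H) = √(2 × 46,360 × 108 / 34.2).
= √(10,013,760 / 34.2) = √292,800 ≈ 541.110.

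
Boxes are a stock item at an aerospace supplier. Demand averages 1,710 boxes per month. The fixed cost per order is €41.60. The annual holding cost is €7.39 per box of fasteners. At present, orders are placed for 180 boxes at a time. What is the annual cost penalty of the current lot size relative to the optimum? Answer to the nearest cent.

Annual demand D = 1,710 × 12 = 20,520.
EOQ = √(2DS/H) = √(2 × 20,520 × 41.6 / 7.39) ≈ 480.65.
Cost at Q* = (D/Q*)S + (Q*/2)H = √(2DSH) ≈ €3,552.00.
Cost at Q = 180: (20,520/180)×41.6 + (180/2)×7.39 = €4,742.40 + €665.10 = €5,407.50.
Excess = €5,407.50 − €3,552.00 = €1,855.50.

Extra cost ≈ €1,855.50 per year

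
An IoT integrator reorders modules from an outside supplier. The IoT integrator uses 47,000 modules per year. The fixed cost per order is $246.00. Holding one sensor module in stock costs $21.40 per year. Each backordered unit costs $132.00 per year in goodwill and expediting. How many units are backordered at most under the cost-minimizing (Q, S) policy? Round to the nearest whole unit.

With planned backorders, Q* = √(2DS/H) · √((H+B)/B).
√(2DS/H) = √(2 × 47,000 × 246 / 21.4) = 1039.500.
√((H+B)/B) = √((21.4+132)/132) = 1.0780.
Q* ≈ 1120.599.
S* = Q* · H/(H+B) = 1120.599 × 21.4/153.4 ≈ 156.329.

S* ≈ 156 modules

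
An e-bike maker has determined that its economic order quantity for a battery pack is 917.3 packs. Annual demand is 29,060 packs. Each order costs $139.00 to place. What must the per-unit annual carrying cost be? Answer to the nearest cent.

Invert the EOQ relation Q*² = 2DS/H.
From Q* = √(2DS/H): H = 2DS / Q*² = 2 × 29,060 × 139 / 917.3² = 9.6010.

H ≈ $9.60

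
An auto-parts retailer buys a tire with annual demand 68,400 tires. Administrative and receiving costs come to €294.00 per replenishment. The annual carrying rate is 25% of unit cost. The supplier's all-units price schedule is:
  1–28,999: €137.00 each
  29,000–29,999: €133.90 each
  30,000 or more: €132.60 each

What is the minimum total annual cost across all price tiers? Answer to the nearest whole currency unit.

TC* ≈ €9,407,915

Holding cost per unit per year at price C is H = 0.25·C.
Candidates are each tier's EOQ (if it falls in that tier) and each price-break quantity.
EOQ at €137.00 = 1083.6 (feasible in tier 1): TC = 68,400×€137.00 + (68,400/1083.6)×294 + (1083.6/2)×0.25×€137.00 = €9,407,914.79.
EOQ at €133.90 = 1096.1 < 29000, so use break Q=29000: TC = 68,400×€133.90 + (68,400/29000.0)×294 + (29000.0/2)×0.25×€133.90 = €9,644,840.93.
EOQ at €132.60 = 1101.5 < 30000, so use break Q=30000: TC = 68,400×€132.60 + (68,400/30000.0)×294 + (30000.0/2)×0.25×€132.60 = €9,567,760.32.
Lowest total cost among the candidates is at Q = 1083.6.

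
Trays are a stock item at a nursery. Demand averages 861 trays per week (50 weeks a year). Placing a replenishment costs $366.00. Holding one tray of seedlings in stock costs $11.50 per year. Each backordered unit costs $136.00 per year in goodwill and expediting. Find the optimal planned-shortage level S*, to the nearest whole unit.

S* ≈ 134 trays

Annual demand D = 861 × 50 = 43,050.
With planned backorders, Q* = √(2DS/H) · √((H+B)/B).
√(2DS/H) = √(2 × 43,050 × 366 / 11.5) = 1655.363.
√((H+B)/B) = √((11.5+136)/136) = 1.0414.
Q* ≈ 1723.931.
S* = Q* · H/(H+B) = 1723.931 × 11.5/147.5 ≈ 134.408.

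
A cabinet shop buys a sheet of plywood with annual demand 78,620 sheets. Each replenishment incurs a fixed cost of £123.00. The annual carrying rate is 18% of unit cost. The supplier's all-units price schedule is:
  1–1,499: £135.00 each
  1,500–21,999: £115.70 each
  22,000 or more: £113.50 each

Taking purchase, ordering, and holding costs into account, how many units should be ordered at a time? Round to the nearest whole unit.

Q* ≈ 1,500 sheets

Holding cost per unit per year at price C is H = 0.18·C.
Evaluate total cost at each tier's feasible EOQ or, if the EOQ is below the tier, at the tier's minimum quantity.
EOQ at £135.00 = 892.1 (feasible in tier 1): TC = 78,620×£135.00 + (78,620/892.1)×123 + (892.1/2)×0.18×£135.00 = £10,635,378.90.
EOQ at £115.70 = 963.7 < 1500, so use break Q=1500: TC = 78,620×£115.70 + (78,620/1500.0)×123 + (1500.0/2)×0.18×£115.70 = £9,118,400.34.
EOQ at £113.50 = 973.0 < 22000, so use break Q=22000: TC = 78,620×£113.50 + (78,620/22000.0)×123 + (22000.0/2)×0.18×£113.50 = £9,148,539.56.
Lowest total cost is £9,118,400.34 at Q = 1500.0.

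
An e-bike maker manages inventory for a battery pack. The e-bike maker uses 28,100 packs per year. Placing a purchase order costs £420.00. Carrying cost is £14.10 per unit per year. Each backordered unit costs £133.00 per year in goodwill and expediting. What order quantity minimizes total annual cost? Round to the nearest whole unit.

With planned backorders, Q* = √(2DS/H) · √((H+B)/B).
√(2DS/H) = √(2 × 28,100 × 420 / 14.1) = 1293.848.
√((H+B)/B) = √((14.1+133)/133) = 1.0517.
Q* ≈ 1360.704.

Q* ≈ 1,361 packs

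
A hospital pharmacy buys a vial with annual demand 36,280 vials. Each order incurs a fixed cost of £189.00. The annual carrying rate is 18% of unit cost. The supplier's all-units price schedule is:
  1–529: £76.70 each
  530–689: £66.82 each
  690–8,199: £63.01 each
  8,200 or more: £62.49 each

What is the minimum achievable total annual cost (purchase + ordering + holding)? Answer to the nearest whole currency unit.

TC* ≈ £2,298,474

Holding cost per unit per year at price C is H = 0.18·C.
Candidates are each tier's EOQ (if it falls in that tier) and each price-break quantity.
Tier 1 (£76.70): EOQ = 996.7 exceeds tier's upper bound 529, so this tier is dominated.
Tier 2 (£66.82): EOQ = 1067.8 exceeds tier's upper bound 689, so this tier is dominated.
EOQ at £63.01 = 1099.6 (feasible in tier 3): TC = 36,280×£63.01 + (36,280/1099.6)×189 + (1099.6/2)×0.18×£63.01 = £2,298,474.35.
EOQ at £62.49 = 1104.2 < 8200, so use break Q=8200: TC = 36,280×£62.49 + (36,280/8200.0)×189 + (8200.0/2)×0.18×£62.49 = £2,314,091.03.
Lowest total cost among the candidates is at Q = 1099.6.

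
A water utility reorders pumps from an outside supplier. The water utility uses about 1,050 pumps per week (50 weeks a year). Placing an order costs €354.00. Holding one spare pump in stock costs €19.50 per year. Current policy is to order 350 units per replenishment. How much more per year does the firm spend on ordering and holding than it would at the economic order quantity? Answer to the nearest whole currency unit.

Extra cost ≈ €29,590 per year

Annual demand D = 1,050 × 50 = 52,500.
EOQ = √(2DS/H) = √(2 × 52,500 × 354 / 19.5) ≈ 1380.64.
Cost at Q* = (D/Q*)S + (Q*/2)H = √(2DSH) ≈ €26,922.39.
Cost at Q = 350: (52,500/350)×354 + (350/2)×19.5 = €53,100.00 + €3,412.50 = €56,512.50.
Excess = €56,512.50 − €26,922.39 = €29,590.11.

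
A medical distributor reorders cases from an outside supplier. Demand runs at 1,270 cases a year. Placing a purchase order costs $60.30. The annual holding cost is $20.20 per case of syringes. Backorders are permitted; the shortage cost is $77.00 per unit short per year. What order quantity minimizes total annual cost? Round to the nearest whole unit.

Q* ≈ 98 cases

With planned backorders, Q* = √(2DS/H) · √((H+B)/B).
√(2DS/H) = √(2 × 1,270 × 60.3 / 20.2) = 87.076.
√((H+B)/B) = √((20.2+77)/77) = 1.1235.
Q* ≈ 97.834.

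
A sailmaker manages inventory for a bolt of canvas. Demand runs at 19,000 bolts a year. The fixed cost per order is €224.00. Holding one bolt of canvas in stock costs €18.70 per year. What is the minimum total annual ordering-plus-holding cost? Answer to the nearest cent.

TC* ≈ €12,616.43

Q* = √(2DS/H) = √(2 × 19,000 × 224 / 18.7) ≈ 674.68.
At the optimum the two cost components are equal, so total cost = 2·(Q*/2)H = Q*·H.
Minimum total = √(2DSH) = √(2 × 19,000 × 224 × 18.7) ≈ 12616.434.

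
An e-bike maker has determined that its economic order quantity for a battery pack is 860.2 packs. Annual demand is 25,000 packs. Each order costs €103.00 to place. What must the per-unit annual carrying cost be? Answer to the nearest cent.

H ≈ €6.96

Squaring Q* = √(2DS/H) gives Q*² = 2DS/H.
From Q* = √(2DS/H): H = 2DS / Q*² = 2 × 25,000 × 103 / 860.2² = 6.9600.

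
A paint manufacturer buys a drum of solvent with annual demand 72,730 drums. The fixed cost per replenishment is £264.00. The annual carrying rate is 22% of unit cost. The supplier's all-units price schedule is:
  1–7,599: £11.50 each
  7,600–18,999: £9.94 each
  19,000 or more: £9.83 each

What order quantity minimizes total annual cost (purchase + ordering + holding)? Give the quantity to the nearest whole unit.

Q* ≈ 7,600 drums

Holding cost per unit per year at price C is H = 0.22·C.
For each price level, check whether its EOQ is feasible; otherwise the best quantity at that price is the breakpoint.
EOQ at £11.50 = 3896.0 (feasible in tier 1): TC = 72,730×£11.50 + (72,730/3896.0)×264 + (3896.0/2)×0.22×£11.50 = £846,251.76.
EOQ at £9.94 = 4190.5 < 7600, so use break Q=7600: TC = 72,730×£9.94 + (72,730/7600.0)×264 + (7600.0/2)×0.22×£9.94 = £733,772.45.
EOQ at £9.83 = 4213.9 < 19000, so use break Q=19000: TC = 72,730×£9.83 + (72,730/19000.0)×264 + (19000.0/2)×0.22×£9.83 = £736,491.16.
Lowest total cost is £733,772.45 at Q = 7600.0.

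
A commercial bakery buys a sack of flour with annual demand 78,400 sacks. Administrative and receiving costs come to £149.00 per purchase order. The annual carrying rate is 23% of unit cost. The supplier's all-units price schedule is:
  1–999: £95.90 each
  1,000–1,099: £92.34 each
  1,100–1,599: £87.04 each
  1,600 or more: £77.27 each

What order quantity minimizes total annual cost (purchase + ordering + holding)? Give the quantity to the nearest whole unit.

Q* ≈ 1,600 sacks

Holding cost per unit per year at price C is H = 0.23·C.
For each price level, check whether its EOQ is feasible; otherwise the best quantity at that price is the breakpoint.
Tier 1 (£95.90): EOQ = 1029.2 exceeds tier's upper bound 999, so this tier is dominated.
EOQ at £92.34 = 1048.8 (feasible in tier 2): TC = 78,400×£92.34 + (78,400/1048.8)×149 + (1048.8/2)×0.23×£92.34 = £7,261,731.37.
EOQ at £87.04 = 1080.3 < 1100, so use break Q=1100: TC = 78,400×£87.04 + (78,400/1100.0)×149 + (1100.0/2)×0.23×£87.04 = £6,845,566.20.
EOQ at £77.27 = 1146.6 < 1600, so use break Q=1600: TC = 78,400×£77.27 + (78,400/1600.0)×149 + (1600.0/2)×0.23×£77.27 = £6,079,486.68.
Lowest total cost is £6,079,486.68 at Q = 1600.0.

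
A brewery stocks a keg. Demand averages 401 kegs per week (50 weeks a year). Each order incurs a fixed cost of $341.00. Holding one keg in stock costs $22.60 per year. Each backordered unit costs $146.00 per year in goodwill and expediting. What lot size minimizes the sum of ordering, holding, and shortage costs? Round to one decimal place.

Q* ≈ 835.9 kegs

Annual demand D = 401 × 50 = 20,050.
With planned backorders, Q* = √(2DS/H) · √((H+B)/B).
√(2DS/H) = √(2 × 20,050 × 341 / 22.6) = 777.849.
√((H+B)/B) = √((22.6+146)/146) = 1.0746.
Q* ≈ 835.887.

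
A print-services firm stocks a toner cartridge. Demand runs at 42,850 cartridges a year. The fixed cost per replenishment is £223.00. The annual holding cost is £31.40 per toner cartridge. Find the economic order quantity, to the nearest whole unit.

Q* ≈ 780 cartridges

EOQ = √(2DS / H) = √(2 × 42,850 × 223 / 31.4).
= √(19,111,100 / 31.4) = √608,633.758 ≈ 780.150.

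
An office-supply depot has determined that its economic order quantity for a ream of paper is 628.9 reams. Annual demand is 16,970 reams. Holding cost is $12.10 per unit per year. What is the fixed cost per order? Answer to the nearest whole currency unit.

S ≈ $141

The basic EOQ model gives Q* = √(2DS/H); rearrange for the unknown.
From Q* = √(2DS/H): S = Q*²H / (2D) = 628.9² × 12.1 / (2 × 16,970) = 141.0057.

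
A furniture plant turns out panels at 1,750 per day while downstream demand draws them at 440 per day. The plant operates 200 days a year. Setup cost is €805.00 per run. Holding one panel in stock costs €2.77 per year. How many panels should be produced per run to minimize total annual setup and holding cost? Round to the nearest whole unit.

Annual demand D = 440 × 200 = 88,000.
Production build-up factor (1 − d/p) = 1 − 440/1,750 = 0.7486.
Q* = √(2DS / (H(1 − d/p))) = √(2 × 88,000 × 805 / (2.77 × 0.7486)).
= √(141,680,000 / 2.0735) ≈ 8266.045.

Q* ≈ 8,266 panels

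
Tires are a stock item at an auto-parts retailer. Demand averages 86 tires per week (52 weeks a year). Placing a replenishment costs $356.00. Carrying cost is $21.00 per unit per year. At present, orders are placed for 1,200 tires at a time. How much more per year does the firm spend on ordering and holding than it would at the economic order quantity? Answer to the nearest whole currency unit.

Extra cost ≈ $5,750 per year

Annual demand D = 86 × 52 = 4,472.
EOQ = √(2DS/H) = √(2 × 4,472 × 356 / 21) ≈ 389.39.
Cost at Q* = (D/Q*)S + (Q*/2)H = √(2DSH) ≈ $8,177.12.
Cost at Q = 1,200: (4,472/1,200)×356 + (1,200/2)×21 = $1,326.69 + $12,600.00 = $13,926.69.
Excess = $13,926.69 − $8,177.12 = $5,749.57.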